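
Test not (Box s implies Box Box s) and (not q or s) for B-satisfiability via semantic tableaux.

1. not (Box s implies Box Box s) and (not q or s), 0
2. not (Box s implies Box Box s), 0
3. not q or s, 0
4. Box s, 0
5. not Box Box s, 0
6. s, 0
7. not Box s, 1
8. s, 1
9. not s, 2
Accessibility: 0R0, 0R1, 1R0, 1R1, 1R2, 2R1, 2R2

Satisfiable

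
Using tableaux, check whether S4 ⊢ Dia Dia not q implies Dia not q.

Yes, valid

Tableau for the negation not (Dia Dia not q implies Dia not q):
1. not (Dia Dia not q implies Dia not q), 0
2. Dia Dia not q, 0
3. not Dia not q, 0
4. q, 0
5. Dia not q, 1
6. q, 1
7. not q, 2
8. q, 2
Accessibility: 0R0, 0R1, 0R2, 1R1, 1R2, 2R2
Branch closes: q and not q both at 2.
Every branch of the negation's tableau closes; the branch above is one of them.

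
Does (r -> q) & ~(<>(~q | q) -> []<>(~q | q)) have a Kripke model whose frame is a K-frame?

1. (r -> q) & ~(<>(~q | q) -> []<>(~q | q)), 0
2. r -> q, 0   [&-rule on 1]
3. ~(<>(~q | q) -> []<>(~q | q)), 0   [&-rule on 1]
4. <>(~q | q), 0   [~->-rule on 3]
5. ~[]<>(~q | q), 0   [~->-rule on 3]
6. q, 0   [->-rule on 2 (branches; this branch)]
7. ~q | q, 1   [<>-rule on 4: fresh world 1, 0R1]
8. q, 1   [|-rule on 7 (branches; this branch)]
9. ~<>(~q | q), 2   [~[]-rule on 5: fresh world 2, 0R2]
Accessibility: 0R1, 0R2

Satisfiable (open branch found)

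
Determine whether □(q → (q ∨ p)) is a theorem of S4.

Tableau for the negation ¬□(q → (q ∨ p)):
1. ¬□(q → (q ∨ p)), w0
2. ¬(q → (q ∨ p)), w1
3. q, w1
4. ¬(q ∨ p), w1
5. ¬q, w1
6. ¬p, w1
Accessibility: w0Rw0, w0Rw1, w1Rw1
Branch closes: q and ¬q both at w1.
Every branch of the negation's tableau closes; the branch above is one of them.

Valid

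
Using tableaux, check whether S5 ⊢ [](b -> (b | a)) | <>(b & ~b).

Tableau for the negation ~([](b -> (b | a)) | <>(b & ~b)):
1. ~([](b -> (b | a)) | <>(b & ~b)), 0
2. ~[](b -> (b | a)), 0
3. ~<>(b & ~b), 0
4. ~(b & ~b), 0
5. b, 0
6. ~(b -> (b | a)), 1
7. b, 1
8. ~(b | a), 1
9. ~b, 1
10. ~a, 1
Accessibility: 0R0, 0R1, 1R0, 1R1
Branch closes: b and ~b both at 1.
All branches of the negation close; one closing branch shown above.

Yes, valid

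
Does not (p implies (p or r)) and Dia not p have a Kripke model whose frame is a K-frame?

Unsatisfiable (every branch closes)

1. not (p implies (p or r)) and Dia not p, 0
2. not (p implies (p or r)), 0   [and-rule on 1]
3. Dia not p, 0   [and-rule on 1]
4. p, 0   [neg-implies-rule on 2]
5. not (p or r), 0   [neg-implies-rule on 2]
6. not p, 0   [neg-or-rule on 5]
7. not r, 0   [neg-or-rule on 5]
Branch closes: p and not p both at 0.
(One branch shown.) All branches close.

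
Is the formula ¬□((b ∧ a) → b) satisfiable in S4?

Unsatisfiable (every branch closes)

1. ¬□((b ∧ a) → b), u
2. ¬((b ∧ a) → b), v
3. b ∧ a, v
4. ¬b, v
5. b, v
6. a, v
Accessibility: uRu, uRv, vRv
Branch closes: b and ¬b both at v.
Every branch closes; the branch above is one of them.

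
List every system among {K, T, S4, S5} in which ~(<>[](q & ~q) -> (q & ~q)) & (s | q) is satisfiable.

T-tableau for the formula:
1. ~(<>[](q & ~q) -> (q & ~q)) & (s | q), 0
2. ~(<>[](q & ~q) -> (q & ~q)), 0
3. s | q, 0
4. <>[](q & ~q), 0
5. ~(q & ~q), 0
6. q, 0
7. [](q & ~q), 1
8. q & ~q, 1
9. q, 1
10. ~q, 1
Accessibility: 0R0, 0R1, 1R1
Branch closes: q and ~q both at 1.
Every branch closes (one shown): unsatisfiable in T, hence also in S4, S5 (every S4/S5-frame is a T-frame).
K-tableau for the formula:
1. ~(<>[](q & ~q) -> (q & ~q)) & (s | q), 0
2. ~(<>[](q & ~q) -> (q & ~q)), 0
3. s | q, 0
4. <>[](q & ~q), 0
5. ~(q & ~q), 0
6. q, 0
7. [](q & ~q), 1
Accessibility: 0R1
Complete open branch: satisfiable in K.

K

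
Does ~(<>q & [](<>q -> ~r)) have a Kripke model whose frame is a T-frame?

1. ~(<>q & [](<>q -> ~r)), w0
2. ~[](<>q -> ~r), w0
3. ~(<>q -> ~r), w1
4. <>q, w1
5. r, w1
6. q, w2
Accessibility: w0Rw0, w0Rw1, w1Rw1, w1Rw2, w2Rw2

Satisfiable (open branch found)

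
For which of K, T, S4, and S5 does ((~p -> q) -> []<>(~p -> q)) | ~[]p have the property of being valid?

T-tableau for the negation ~(((~p -> q) -> []<>(~p -> q)) | ~[]p):
1. ~(((~p -> q) -> []<>(~p -> q)) | ~[]p), w0
2. ~((~p -> q) -> []<>(~p -> q)), w0
3. []p, w0
4. ~p -> q, w0
5. ~[]<>(~p -> q), w0
6. p, w0
7. q, w0
8. ~<>(~p -> q), w1
9. p, w1
10. ~(~p -> q), w1
11. ~p, w1
12. ~q, w1
Accessibility: w0Rw0, w0Rw1, w1Rw1
Branch closes: p and ~p both at w1.
Every branch closes (one shown): valid in T, hence also in S4, S5 (every theorem of T is a theorem of S4 and S5).
K-tableau for the negation ~(((~p -> q) -> []<>(~p -> q)) | ~[]p):
1. ~(((~p -> q) -> []<>(~p -> q)) | ~[]p), w0
2. ~((~p -> q) -> []<>(~p -> q)), w0
3. []p, w0
4. ~p -> q, w0
5. ~[]<>(~p -> q), w0
6. q, w0
7. ~<>(~p -> q), w1
8. p, w1
Accessibility: w0Rw1
Complete open branch: countermodel on a K-frame, so not valid in K.

T, S4, S5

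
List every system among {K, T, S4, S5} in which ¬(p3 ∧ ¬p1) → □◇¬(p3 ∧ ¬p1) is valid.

S5-tableau for the negation ¬(¬(p3 ∧ ¬p1) → □◇¬(p3 ∧ ¬p1)):
1. ¬(¬(p3 ∧ ¬p1) → □◇¬(p3 ∧ ¬p1)), 0
2. ¬(p3 ∧ ¬p1), 0
3. ¬□◇¬(p3 ∧ ¬p1), 0
4. p1, 0
5. ¬◇¬(p3 ∧ ¬p1), 1
6. p3 ∧ ¬p1, 0
7. p3, 0
8. ¬p1, 0
Accessibility: 0R0, 0R1, 1R0, 1R1
Branch closes: p1 and ¬p1 both at 0.
Every branch closes (one shown): valid in S5.
S4-tableau for the negation ¬(¬(p3 ∧ ¬p1) → □◇¬(p3 ∧ ¬p1)):
1. ¬(¬(p3 ∧ ¬p1) → □◇¬(p3 ∧ ¬p1)), 0
2. ¬(p3 ∧ ¬p1), 0
3. ¬□◇¬(p3 ∧ ¬p1), 0
4. p1, 0
5. ¬◇¬(p3 ∧ ¬p1), 1
6. p3 ∧ ¬p1, 1
7. p3, 1
8. ¬p1, 1
Accessibility: 0R0, 0R1, 1R1
Complete open branch: countermodel on an S4-frame, so not valid in S4, nor in K, T (the same frame is also a K-frame and a T-frame).

S5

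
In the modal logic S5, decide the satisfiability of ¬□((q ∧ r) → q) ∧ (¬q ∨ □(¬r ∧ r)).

1. ¬□((q ∧ r) → q) ∧ (¬q ∨ □(¬r ∧ r)), u
2. ¬□((q ∧ r) → q), u
3. ¬q ∨ □(¬r ∧ r), u
4. ¬q, u
5. ¬((q ∧ r) → q), v
6. q ∧ r, v
7. ¬q, v
8. q, v
9. r, v
Accessibility: uRu, uRv, vRu, vRv
Branch closes: q and ¬q both at v.
All branches of the tableau close; one closing branch shown above.

Unsatisfiable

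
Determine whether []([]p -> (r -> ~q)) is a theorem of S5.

Tableau for the negation ~[]([]p -> (r -> ~q)):
1. ~[]([]p -> (r -> ~q)), w0
2. ~([]p -> (r -> ~q)), w1
3. []p, w1
4. ~(r -> ~q), w1
5. r, w1
6. q, w1
7. p, w0
8. p, w1
Accessibility: w0Rw0, w0Rw1, w1Rw0, w1Rw1
The negation has an open branch (countermodel exists).

No, not valid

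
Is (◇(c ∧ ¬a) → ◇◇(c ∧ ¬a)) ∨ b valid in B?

Valid

Tableau for the negation ¬((◇(c ∧ ¬a) → ◇◇(c ∧ ¬a)) ∨ b):
1. ¬((◇(c ∧ ¬a) → ◇◇(c ∧ ¬a)) ∨ b), w0
2. ¬(◇(c ∧ ¬a) → ◇◇(c ∧ ¬a)), w0   [¬∨-rule on 1]
3. ¬b, w0   [¬∨-rule on 1]
4. ◇(c ∧ ¬a), w0   [¬→-rule on 2]
5. ¬◇◇(c ∧ ¬a), w0   [¬→-rule on 2]
6. ¬◇(c ∧ ¬a), w0   [¬◇-rule on 5 via w0Rw0]
7. ¬(c ∧ ¬a), w0   [¬◇-rule on 6 via w0Rw0]
8. a, w0   [¬∧-rule on 7 (branches; this branch)]
9. c ∧ ¬a, w1   [◇-rule on 4: fresh world w1, w0Rw1]
10. c, w1   [∧-rule on 9]
11. ¬a, w1   [∧-rule on 9]
12. ¬◇(c ∧ ¬a), w1   [¬◇-rule on 5 via w0Rw1]
13. ¬(c ∧ ¬a), w1   [¬◇-rule on 6 via w0Rw1]
14. a, w1   [¬∧-rule on 13 (branches; this branch)]
Accessibility: w0Rw0, w0Rw1, w1Rw0, w1Rw1
Branch closes: a and ¬a both at w1.
Every branch of the negation's tableau closes; the branch above is one of them.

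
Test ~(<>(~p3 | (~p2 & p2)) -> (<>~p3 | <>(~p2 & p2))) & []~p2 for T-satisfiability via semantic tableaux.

1. ~(<>(~p3 | (~p2 & p2)) -> (<>~p3 | <>(~p2 & p2))) & []~p2, u
2. ~(<>(~p3 | (~p2 & p2)) -> (<>~p3 | <>(~p2 & p2))), u
3. []~p2, u
4. <>(~p3 | (~p2 & p2)), u
5. ~(<>~p3 | <>(~p2 & p2)), u
6. ~<>~p3, u
7. ~<>(~p2 & p2), u
8. ~p2, u
9. p3, u
10. ~(~p2 & p2), u
11. ~p3 | (~p2 & p2), v
12. ~p2, v
13. p3, v
14. ~(~p2 & p2), v
15. ~p2 & p2, v
16. p2, v
Accessibility: uRu, uRv, vRv
Branch closes: p2 and ~p2 both at v.
All branches of the tableau close; one closing branch shown above.

No, unsatisfiable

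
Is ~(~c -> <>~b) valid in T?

No, not valid

Tableau for the negation ~c -> <>~b:
1. ~c -> <>~b, 0
2. <>~b, 0
3. ~b, 1
Accessibility: 0R0, 0R1, 1R1
The negation has an open branch (countermodel exists).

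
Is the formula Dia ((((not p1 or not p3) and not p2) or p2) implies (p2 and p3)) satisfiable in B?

1. Dia ((((not p1 or not p3) and not p2) or p2) implies (p2 and p3)), 0
2. (((not p1 or not p3) and not p2) or p2) implies (p2 and p3), 1   [Dia-rule on 1: fresh world 1, 0R1]
3. p2 and p3, 1   [implies-rule on 2 (branches; this branch)]
4. p2, 1   [and-rule on 3]
5. p3, 1   [and-rule on 3]
Accessibility: 0R0, 0R1, 1R0, 1R1

Yes, satisfiable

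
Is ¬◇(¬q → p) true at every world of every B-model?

No, not valid

Tableau for the negation ◇(¬q → p):
1. ◇(¬q → p), u
2. ¬q → p, v
3. p, v
Accessibility: uRu, uRv, vRu, vRv
The negation has an open branch (countermodel exists).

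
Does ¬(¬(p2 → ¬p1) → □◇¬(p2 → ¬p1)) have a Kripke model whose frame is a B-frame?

Unsatisfiable

1. ¬(¬(p2 → ¬p1) → □◇¬(p2 → ¬p1)), u
2. ¬(p2 → ¬p1), u
3. ¬□◇¬(p2 → ¬p1), u
4. p2, u
5. p1, u
6. ¬◇¬(p2 → ¬p1), v
7. p2 → ¬p1, u
8. p2 → ¬p1, v
9. ¬p1, u
Accessibility: uRu, uRv, vRu, vRv
Branch closes: p1 and ¬p1 both at u.
All branches of the tableau close; one closing branch shown above.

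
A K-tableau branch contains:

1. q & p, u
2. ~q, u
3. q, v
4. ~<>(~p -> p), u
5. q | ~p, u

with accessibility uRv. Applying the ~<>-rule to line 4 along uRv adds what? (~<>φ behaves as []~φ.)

~<>φ behaves as []~φ: propagate the negated body to each accessible world.

~(~p -> p), v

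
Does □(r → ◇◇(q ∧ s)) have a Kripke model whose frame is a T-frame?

Satisfiable

1. □(r → ◇◇(q ∧ s)), u
2. r → ◇◇(q ∧ s), u   [□-rule on 1 via uRu]
3. ◇◇(q ∧ s), u   [→-rule on 2 (branches; this branch)]
4. ◇(q ∧ s), v   [◇-rule on 3: fresh world v, uRv]
5. r → ◇◇(q ∧ s), v   [□-rule on 1 via uRv]
6. ◇◇(q ∧ s), v   [→-rule on 5 (branches; this branch)]
7. q ∧ s, w   [◇-rule on 4: fresh world w, vRw]
8. q, w   [∧-rule on 7]
9. s, w   [∧-rule on 7]
10. ◇(q ∧ s), x   [◇-rule on 6: fresh world x, vRx]
11. q ∧ s, y   [◇-rule on 10: fresh world y, xRy]
12. q, y   [∧-rule on 11]
13. s, y   [∧-rule on 11]
Accessibility: uRu, uRv, vRv, vRw, vRx, wRw, xRx, xRy, yRy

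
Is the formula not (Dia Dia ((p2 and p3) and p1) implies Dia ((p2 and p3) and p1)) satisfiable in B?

Satisfiable

1. not (Dia Dia ((p2 and p3) and p1) implies Dia ((p2 and p3) and p1)), u
2. Dia Dia ((p2 and p3) and p1), u
3. not Dia ((p2 and p3) and p1), u
4. not ((p2 and p3) and p1), u
5. not p1, u
6. Dia ((p2 and p3) and p1), v
7. not ((p2 and p3) and p1), v
8. not p1, v
9. (p2 and p3) and p1, w
10. p2 and p3, w
11. p1, w
12. p2, w
13. p3, w
Accessibility: uRu, uRv, vRu, vRv, vRw, wRv, wRw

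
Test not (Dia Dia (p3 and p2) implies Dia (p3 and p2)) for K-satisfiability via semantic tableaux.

1. not (Dia Dia (p3 and p2) implies Dia (p3 and p2)), u
2. Dia Dia (p3 and p2), u
3. not Dia (p3 and p2), u
4. Dia (p3 and p2), v
5. not (p3 and p2), v
6. not p2, v
7. p3 and p2, w
8. p3, w
9. p2, w
Accessibility: uRv, vRw

Satisfiable (open branch found)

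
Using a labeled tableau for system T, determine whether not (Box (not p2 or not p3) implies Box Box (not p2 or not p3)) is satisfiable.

Satisfiable

1. not (Box (not p2 or not p3) implies Box Box (not p2 or not p3)), 0
2. Box (not p2 or not p3), 0   [neg-implies-rule on 1]
3. not Box Box (not p2 or not p3), 0   [neg-implies-rule on 1]
4. not p2 or not p3, 0   [Box-rule on 2 via 0R0]
5. not p3, 0   [or-rule on 4 (branches; this branch)]
6. not Box (not p2 or not p3), 1   [neg-Box-rule on 3: fresh world 1, 0R1]
7. not p2 or not p3, 1   [Box-rule on 2 via 0R1]
8. not p3, 1   [or-rule on 7 (branches; this branch)]
9. not (not p2 or not p3), 2   [neg-Box-rule on 6: fresh world 2, 1R2]
10. p2, 2   [neg-or-rule on 9]
11. p3, 2   [neg-or-rule on 9]
Accessibility: 0R0, 0R1, 1R1, 1R2, 2R2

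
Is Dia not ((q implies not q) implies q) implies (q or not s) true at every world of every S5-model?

Tableau for the negation not (Dia not ((q implies not q) implies q) implies (q or not s)):
1. not (Dia not ((q implies not q) implies q) implies (q or not s)), 0
2. Dia not ((q implies not q) implies q), 0
3. not (q or not s), 0
4. not q, 0
5. s, 0
6. not ((q implies not q) implies q), 1
7. q implies not q, 1
8. not q, 1
Accessibility: 0R0, 0R1, 1R0, 1R1
The negation has an open branch (countermodel exists).

Not valid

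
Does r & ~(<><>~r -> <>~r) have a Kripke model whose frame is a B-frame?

1. r & ~(<><>~r -> <>~r), 0
2. r, 0
3. ~(<><>~r -> <>~r), 0
4. <><>~r, 0
5. ~<>~r, 0
6. <>~r, 1
7. r, 1
8. ~r, 2
Accessibility: 0R0, 0R1, 1R0, 1R1, 1R2, 2R1, 2R2

Satisfiable (open branch found)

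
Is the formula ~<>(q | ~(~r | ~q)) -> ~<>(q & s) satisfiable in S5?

Satisfiable

1. ~<>(q | ~(~r | ~q)) -> ~<>(q & s), 0
2. ~<>(q & s), 0
3. ~(q & s), 0
4. ~s, 0
Accessibility: 0R0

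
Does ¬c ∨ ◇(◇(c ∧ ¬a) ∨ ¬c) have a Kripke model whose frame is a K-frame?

1. ¬c ∨ ◇(◇(c ∧ ¬a) ∨ ¬c), w0
2. ◇(◇(c ∧ ¬a) ∨ ¬c), w0   [∨-rule on 1 (branches; this branch)]
3. ◇(c ∧ ¬a) ∨ ¬c, w1   [◇-rule on 2: fresh world w1, w0Rw1]
4. ¬c, w1   [∨-rule on 3 (branches; this branch)]
Accessibility: w0Rw1

Satisfiable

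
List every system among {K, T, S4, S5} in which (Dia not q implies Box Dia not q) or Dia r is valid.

S5-tableau for the negation not ((Dia not q implies Box Dia not q) or Dia r):
1. not ((Dia not q implies Box Dia not q) or Dia r), 0
2. not (Dia not q implies Box Dia not q), 0
3. not Dia r, 0
4. Dia not q, 0
5. not Box Dia not q, 0
6. not r, 0
7. not q, 1
8. not r, 1
9. not Dia not q, 2
10. not r, 2
11. q, 0
12. q, 1
Accessibility: 0R0, 0R1, 0R2, 1R0, 1R1, 1R2, 2R0, 2R1, 2R2
Branch closes: q and not q both at 1.
Every branch closes (one shown): valid in S5.
S4-tableau for the negation not ((Dia not q implies Box Dia not q) or Dia r):
1. not ((Dia not q implies Box Dia not q) or Dia r), 0
2. not (Dia not q implies Box Dia not q), 0
3. not Dia r, 0
4. Dia not q, 0
5. not Box Dia not q, 0
6. not r, 0
7. not q, 1
8. not r, 1
9. not Dia not q, 2
10. not r, 2
11. q, 2
Accessibility: 0R0, 0R1, 0R2, 1R1, 2R2
Complete open branch: countermodel on an S4-frame, so not valid in S4, nor in K, T (the same frame is also a K-frame and a T-frame).

S5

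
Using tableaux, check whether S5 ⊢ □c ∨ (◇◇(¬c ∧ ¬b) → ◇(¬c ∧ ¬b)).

Valid in S5

Tableau for the negation ¬(□c ∨ (◇◇(¬c ∧ ¬b) → ◇(¬c ∧ ¬b))):
1. ¬(□c ∨ (◇◇(¬c ∧ ¬b) → ◇(¬c ∧ ¬b))), u
2. ¬□c, u
3. ¬(◇◇(¬c ∧ ¬b) → ◇(¬c ∧ ¬b)), u
4. ◇◇(¬c ∧ ¬b), u
5. ¬◇(¬c ∧ ¬b), u
6. ¬(¬c ∧ ¬b), u
7. b, u
8. ¬c, v
9. ¬(¬c ∧ ¬b), v
10. b, v
11. ◇(¬c ∧ ¬b), w
12. ¬(¬c ∧ ¬b), w
13. b, w
14. ¬c ∧ ¬b, x
15. ¬c, x
16. ¬b, x
17. ¬(¬c ∧ ¬b), x
18. b, x
Accessibility: uRu, uRv, uRw, uRx, vRu, vRv, vRw, vRx, wRu, wRv, wRw, wRx, xRu, xRv, xRw, xRx
Branch closes: b and ¬b both at x.
All branches of the negation close; one closing branch shown above.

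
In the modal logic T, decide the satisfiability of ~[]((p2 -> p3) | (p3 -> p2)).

1. ~[]((p2 -> p3) | (p3 -> p2)), w0
2. ~((p2 -> p3) | (p3 -> p2)), w1   [~[]-rule on 1: fresh world w1, w0Rw1]
3. ~(p2 -> p3), w1   [~|-rule on 2]
4. ~(p3 -> p2), w1   [~|-rule on 2]
5. p2, w1   [~->-rule on 3]
6. ~p3, w1   [~->-rule on 3]
7. p3, w1   [~->-rule on 4]
8. ~p2, w1   [~->-rule on 4]
Accessibility: w0Rw0, w0Rw1, w1Rw1
Branch closes: p3 and ~p3 both at w1.
All branches of the tableau close; one closing branch shown above.

No, unsatisfiable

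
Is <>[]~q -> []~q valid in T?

Not valid

Tableau for the negation ~(<>[]~q -> []~q):
1. ~(<>[]~q -> []~q), w0
2. <>[]~q, w0   [~->-rule on 1]
3. ~[]~q, w0   [~->-rule on 1]
4. []~q, w1   [<>-rule on 2: fresh world w1, w0Rw1]
5. ~q, w1   [[]-rule on 4 via w1Rw1]
6. q, w2   [~[]-rule on 3: fresh world w2, w0Rw2]
Accessibility: w0Rw0, w0Rw1, w0Rw2, w1Rw1, w2Rw2
The negation has an open branch (countermodel exists).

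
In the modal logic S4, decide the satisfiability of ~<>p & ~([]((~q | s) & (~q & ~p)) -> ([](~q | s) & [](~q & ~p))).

1. ~<>p & ~([]((~q | s) & (~q & ~p)) -> ([](~q | s) & [](~q & ~p))), 0
2. ~<>p, 0   [&-rule on 1]
3. ~([]((~q | s) & (~q & ~p)) -> ([](~q | s) & [](~q & ~p))), 0   [&-rule on 1]
4. []((~q | s) & (~q & ~p)), 0   [~->-rule on 3]
5. ~([](~q | s) & [](~q & ~p)), 0   [~->-rule on 3]
6. ~p, 0   [~<>-rule on 2 via 0R0]
7. (~q | s) & (~q & ~p), 0   [[]-rule on 4 via 0R0]
8. ~q | s, 0   [&-rule on 7]
9. ~q & ~p, 0   [&-rule on 7]
10. ~q, 0   [&-rule on 9]
11. ~[](~q & ~p), 0   [~&-rule on 5 (branches; this branch)]
12. s, 0   [|-rule on 8 (branches; this branch)]
13. ~(~q & ~p), 1   [~[]-rule on 11: fresh world 1, 0R1]
14. ~p, 1   [~<>-rule on 2 via 0R1]
15. (~q | s) & (~q & ~p), 1   [[]-rule on 4 via 0R1]
16. ~q | s, 1   [&-rule on 15]
17. ~q & ~p, 1   [&-rule on 15]
18. ~q, 1   [&-rule on 17]
19. p, 1   [~&-rule on 13 (branches; this branch)]
Accessibility: 0R0, 0R1, 1R1
Branch closes: p and ~p both at 1.
All branches of the tableau close; one closing branch shown above.

Unsatisfiable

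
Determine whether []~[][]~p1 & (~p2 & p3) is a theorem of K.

Not valid

Tableau for the negation ~([]~[][]~p1 & (~p2 & p3)):
1. ~([]~[][]~p1 & (~p2 & p3)), w0
2. ~(~p2 & p3), w0
3. ~p3, w0
The negation has an open branch (countermodel exists).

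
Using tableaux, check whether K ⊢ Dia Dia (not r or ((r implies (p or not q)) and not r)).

Invalid (countermodel exists)

Tableau for the negation not Dia Dia (not r or ((r implies (p or not q)) and not r)):
1. not Dia Dia (not r or ((r implies (p or not q)) and not r)), u
The negation has an open branch (countermodel exists).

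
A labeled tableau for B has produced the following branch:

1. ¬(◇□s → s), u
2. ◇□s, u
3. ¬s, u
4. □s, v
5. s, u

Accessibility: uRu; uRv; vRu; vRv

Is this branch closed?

Yes, closed

Both s and ¬s appear at u.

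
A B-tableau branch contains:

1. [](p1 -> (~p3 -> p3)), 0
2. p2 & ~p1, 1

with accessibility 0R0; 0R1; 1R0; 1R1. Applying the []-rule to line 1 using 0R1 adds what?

p1 -> (~p3 -> p3), 1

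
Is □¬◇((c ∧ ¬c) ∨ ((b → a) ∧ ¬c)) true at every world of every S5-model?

Not valid

Tableau for the negation ¬□¬◇((c ∧ ¬c) ∨ ((b → a) ∧ ¬c)):
1. ¬□¬◇((c ∧ ¬c) ∨ ((b → a) ∧ ¬c)), 0
2. ◇((c ∧ ¬c) ∨ ((b → a) ∧ ¬c)), 1
3. (c ∧ ¬c) ∨ ((b → a) ∧ ¬c), 2
4. (b → a) ∧ ¬c, 2
5. b → a, 2
6. ¬c, 2
7. a, 2
Accessibility: 0R0, 0R1, 0R2, 1R0, 1R1, 1R2, 2R0, 2R1, 2R2
The negation has an open branch (countermodel exists).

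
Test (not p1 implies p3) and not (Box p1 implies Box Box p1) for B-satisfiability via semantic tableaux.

Satisfiable (open branch found)

1. (not p1 implies p3) and not (Box p1 implies Box Box p1), w0
2. not p1 implies p3, w0
3. not (Box p1 implies Box Box p1), w0
4. Box p1, w0
5. not Box Box p1, w0
6. p1, w0
7. p3, w0
8. not Box p1, w1
9. p1, w1
10. not p1, w2
Accessibility: w0Rw0, w0Rw1, w1Rw0, w1Rw1, w1Rw2, w2Rw1, w2Rw2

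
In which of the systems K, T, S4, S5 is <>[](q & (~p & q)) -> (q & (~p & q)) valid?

S5

S4-tableau for the negation ~(<>[](q & (~p & q)) -> (q & (~p & q))):
1. ~(<>[](q & (~p & q)) -> (q & (~p & q))), 0
2. <>[](q & (~p & q)), 0
3. ~(q & (~p & q)), 0
4. ~(~p & q), 0
5. ~q, 0
6. [](q & (~p & q)), 1
7. q & (~p & q), 1
8. q, 1
9. ~p & q, 1
10. ~p, 1
Accessibility: 0R0, 0R1, 1R1
Complete open branch: countermodel on an S4-frame, so not valid in S4, nor in K, T (the same frame is also a K-frame and a T-frame).
S5-tableau for the negation ~(<>[](q & (~p & q)) -> (q & (~p & q))):
1. ~(<>[](q & (~p & q)) -> (q & (~p & q))), 0
2. <>[](q & (~p & q)), 0
3. ~(q & (~p & q)), 0
4. ~(~p & q), 0
5. p, 0
6. [](q & (~p & q)), 1
7. q & (~p & q), 0
8. q, 0
9. ~p & q, 0
10. ~p, 0
Accessibility: 0R0, 0R1, 1R0, 1R1
Branch closes: p and ~p both at 0.
Every branch closes (one shown): valid in S5.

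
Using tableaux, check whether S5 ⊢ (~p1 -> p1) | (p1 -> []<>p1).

Valid in S5

Tableau for the negation ~((~p1 -> p1) | (p1 -> []<>p1)):
1. ~((~p1 -> p1) | (p1 -> []<>p1)), 0
2. ~(~p1 -> p1), 0
3. ~(p1 -> []<>p1), 0
4. ~p1, 0
5. p1, 0
6. ~[]<>p1, 0
Accessibility: 0R0
Branch closes: p1 and ~p1 both at 0.
All branches of the negation close; one closing branch shown above.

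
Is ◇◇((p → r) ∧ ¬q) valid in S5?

Not valid

Tableau for the negation ¬◇◇((p → r) ∧ ¬q):
1. ¬◇◇((p → r) ∧ ¬q), 0
2. ¬◇((p → r) ∧ ¬q), 0   [¬◇-rule on 1 via 0R0]
3. ¬((p → r) ∧ ¬q), 0   [¬◇-rule on 2 via 0R0]
4. q, 0   [¬∧-rule on 3 (branches; this branch)]
Accessibility: 0R0
The negation has an open branch (countermodel exists).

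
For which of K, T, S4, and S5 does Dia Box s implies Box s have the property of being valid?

S5-tableau for the negation not (Dia Box s implies Box s):
1. not (Dia Box s implies Box s), w0
2. Dia Box s, w0   [neg-implies-rule on 1]
3. not Box s, w0   [neg-implies-rule on 1]
4. Box s, w1   [Dia-rule on 2: fresh world w1, w0Rw1]
5. s, w0   [Box-rule on 4 via w1Rw0]
6. s, w1   [Box-rule on 4 via w1Rw1]
7. not s, w2   [neg-Box-rule on 3: fresh world w2, w0Rw2]
8. s, w2   [Box-rule on 4 via w1Rw2]
Accessibility: w0Rw0, w0Rw1, w0Rw2, w1Rw0, w1Rw1, w1Rw2, w2Rw0, w2Rw1, w2Rw2
Branch closes: s and not s both at w2.
Every branch closes (one shown): valid in S5.
S4-tableau for the negation not (Dia Box s implies Box s):
1. not (Dia Box s implies Box s), w0
2. Dia Box s, w0   [neg-implies-rule on 1]
3. not Box s, w0   [neg-implies-rule on 1]
4. Box s, w1   [Dia-rule on 2: fresh world w1, w0Rw1]
5. s, w1   [Box-rule on 4 via w1Rw1]
6. not s, w2   [neg-Box-rule on 3: fresh world w2, w0Rw2]
Accessibility: w0Rw0, w0Rw1, w0Rw2, w1Rw1, w2Rw2
Complete open branch: countermodel on an S4-frame, so not valid in S4, nor in K, T (the same frame is also a K-frame and a T-frame).

S5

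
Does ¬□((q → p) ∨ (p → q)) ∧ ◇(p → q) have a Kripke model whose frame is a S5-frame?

1. ¬□((q → p) ∨ (p → q)) ∧ ◇(p → q), u
2. ¬□((q → p) ∨ (p → q)), u
3. ◇(p → q), u
4. ¬((q → p) ∨ (p → q)), v
5. ¬(q → p), v
6. ¬(p → q), v
7. q, v
8. ¬p, v
9. p, v
10. ¬q, v
Accessibility: uRu, uRv, vRu, vRv
Branch closes: p and ¬p both at v.
Every branch closes; the branch above is one of them.

No, unsatisfiable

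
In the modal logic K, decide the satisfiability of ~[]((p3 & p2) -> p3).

1. ~[]((p3 & p2) -> p3), w0
2. ~((p3 & p2) -> p3), w1
3. p3 & p2, w1
4. ~p3, w1
5. p3, w1
6. p2, w1
Accessibility: w0Rw1
Branch closes: p3 and ~p3 both at w1.
Every branch closes; the branch above is one of them.

Unsatisfiable (every branch closes)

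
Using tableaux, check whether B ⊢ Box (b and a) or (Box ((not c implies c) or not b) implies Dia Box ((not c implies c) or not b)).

Valid in B

Tableau for the negation not (Box (b and a) or (Box ((not c implies c) or not b) implies Dia Box ((not c implies c) or not b))):
1. not (Box (b and a) or (Box ((not c implies c) or not b) implies Dia Box ((not c implies c) or not b))), 0
2. not Box (b and a), 0
3. not (Box ((not c implies c) or not b) implies Dia Box ((not c implies c) or not b)), 0
4. Box ((not c implies c) or not b), 0
5. not Dia Box ((not c implies c) or not b), 0
6. (not c implies c) or not b, 0
7. not Box ((not c implies c) or not b), 0
8. not c implies c, 0
9. c, 0
10. not (b and a), 1
11. (not c implies c) or not b, 1
12. not Box ((not c implies c) or not b), 1
13. not a, 1
14. not c implies c, 1
15. c, 1
16. not ((not c implies c) or not b), 2
17. not (not c implies c), 2
18. b, 2
19. not c, 2
20. (not c implies c) or not b, 2
21. not Box ((not c implies c) or not b), 2
22. not c implies c, 2
23. c, 2
Accessibility: 0R0, 0R1, 0R2, 1R0, 1R1, 2R0, 2R2
Branch closes: c and not c both at 2.
All branches of the negation close; one closing branch shown above.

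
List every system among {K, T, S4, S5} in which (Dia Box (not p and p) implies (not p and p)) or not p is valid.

T, S4, S5

K-tableau for the negation not ((Dia Box (not p and p) implies (not p and p)) or not p):
1. not ((Dia Box (not p and p) implies (not p and p)) or not p), 0
2. not (Dia Box (not p and p) implies (not p and p)), 0   [neg-or-rule on 1]
3. p, 0   [neg-or-rule on 1]
4. Dia Box (not p and p), 0   [neg-implies-rule on 2]
5. not (not p and p), 0   [neg-implies-rule on 2]
6. Box (not p and p), 1   [Dia-rule on 4: fresh world 1, 0R1]
Accessibility: 0R1
Complete open branch: countermodel on a K-frame, so not valid in K.
T-tableau for the negation not ((Dia Box (not p and p) implies (not p and p)) or not p):
1. not ((Dia Box (not p and p) implies (not p and p)) or not p), 0
2. not (Dia Box (not p and p) implies (not p and p)), 0   [neg-or-rule on 1]
3. p, 0   [neg-or-rule on 1]
4. Dia Box (not p and p), 0   [neg-implies-rule on 2]
5. not (not p and p), 0   [neg-implies-rule on 2]
6. Box (not p and p), 1   [Dia-rule on 4: fresh world 1, 0R1]
7. not p and p, 1   [Box-rule on 6 via 1R1]
8. not p, 1   [and-rule on 7]
9. p, 1   [and-rule on 7]
Accessibility: 0R0, 0R1, 1R1
Branch closes: p and not p both at 1.
Every branch closes (one shown): valid in T, hence also in S4, S5 (every theorem of T is a theorem of S4 and S5).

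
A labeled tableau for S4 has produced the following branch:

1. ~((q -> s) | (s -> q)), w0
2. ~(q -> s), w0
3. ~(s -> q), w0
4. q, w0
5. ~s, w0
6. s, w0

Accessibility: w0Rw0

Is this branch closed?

Both s and ~s appear at w0.

Closed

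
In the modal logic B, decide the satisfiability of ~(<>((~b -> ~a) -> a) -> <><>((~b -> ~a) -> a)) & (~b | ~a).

1. ~(<>((~b -> ~a) -> a) -> <><>((~b -> ~a) -> a)) & (~b | ~a), w0
2. ~(<>((~b -> ~a) -> a) -> <><>((~b -> ~a) -> a)), w0   [&-rule on 1]
3. ~b | ~a, w0   [&-rule on 1]
4. <>((~b -> ~a) -> a), w0   [~->-rule on 2]
5. ~<><>((~b -> ~a) -> a), w0   [~->-rule on 2]
6. ~<>((~b -> ~a) -> a), w0   [~<>-rule on 5 via w0Rw0]
7. ~((~b -> ~a) -> a), w0   [~<>-rule on 6 via w0Rw0]
8. ~b -> ~a, w0   [~->-rule on 7]
9. ~a, w0   [~->-rule on 7]
10. (~b -> ~a) -> a, w1   [<>-rule on 4: fresh world w1, w0Rw1]
11. ~<>((~b -> ~a) -> a), w1   [~<>-rule on 5 via w0Rw1]
12. ~((~b -> ~a) -> a), w1   [~<>-rule on 6 via w0Rw1]
13. ~b -> ~a, w1   [~->-rule on 12]
14. ~a, w1   [~->-rule on 12]
15. ~(~b -> ~a), w1   [->-rule on 10 (branches; this branch)]
16. ~b, w1   [~->-rule on 15]
17. a, w1   [~->-rule on 15]
Accessibility: w0Rw0, w0Rw1, w1Rw0, w1Rw1
Branch closes: a and ~a both at w1.
All branches of the tableau close; one closing branch shown above.

Unsatisfiable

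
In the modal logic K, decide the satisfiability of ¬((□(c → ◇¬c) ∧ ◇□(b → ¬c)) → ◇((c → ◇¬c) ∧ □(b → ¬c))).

No, unsatisfiable

1. ¬((□(c → ◇¬c) ∧ ◇□(b → ¬c)) → ◇((c → ◇¬c) ∧ □(b → ¬c))), w0
2. □(c → ◇¬c) ∧ ◇□(b → ¬c), w0   [¬→-rule on 1]
3. ¬◇((c → ◇¬c) ∧ □(b → ¬c)), w0   [¬→-rule on 1]
4. □(c → ◇¬c), w0   [∧-rule on 2]
5. ◇□(b → ¬c), w0   [∧-rule on 2]
6. □(b → ¬c), w1   [◇-rule on 5: fresh world w1, w0Rw1]
7. ¬((c → ◇¬c) ∧ □(b → ¬c)), w1   [¬◇-rule on 3 via w0Rw1]
8. c → ◇¬c, w1   [□-rule on 4 via w0Rw1]
9. ¬□(b → ¬c), w1   [¬∧-rule on 7 (branches; this branch)]
10. ◇¬c, w1   [→-rule on 8 (branches; this branch)]
11. ¬(b → ¬c), w2   [¬□-rule on 9: fresh world w2, w1Rw2]
12. b, w2   [¬→-rule on 11]
13. c, w2   [¬→-rule on 11]
14. b → ¬c, w2   [□-rule on 6 via w1Rw2]
15. ¬c, w2   [→-rule on 14 (branches; this branch)]
Accessibility: w0Rw1, w1Rw2
Branch closes: c and ¬c both at w2.
All branches of the tableau close; one closing branch shown above.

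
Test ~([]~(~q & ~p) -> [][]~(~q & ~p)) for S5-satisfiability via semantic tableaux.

1. ~([]~(~q & ~p) -> [][]~(~q & ~p)), 0
2. []~(~q & ~p), 0
3. ~[][]~(~q & ~p), 0
4. ~(~q & ~p), 0
5. p, 0
6. ~[]~(~q & ~p), 1
7. ~(~q & ~p), 1
8. p, 1
9. ~q & ~p, 2
10. ~q, 2
11. ~p, 2
12. ~(~q & ~p), 2
13. p, 2
Accessibility: 0R0, 0R1, 0R2, 1R0, 1R1, 1R2, 2R0, 2R1, 2R2
Branch closes: p and ~p both at 2.
All branches of the tableau close; one closing branch shown above.

Unsatisfiable (every branch closes)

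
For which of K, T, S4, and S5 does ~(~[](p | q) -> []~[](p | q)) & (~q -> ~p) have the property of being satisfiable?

K, T, S4

S5-tableau for the formula:
1. ~(~[](p | q) -> []~[](p | q)) & (~q -> ~p), 0
2. ~(~[](p | q) -> []~[](p | q)), 0   [&-rule on 1]
3. ~q -> ~p, 0   [&-rule on 1]
4. ~[](p | q), 0   [~->-rule on 2]
5. ~[]~[](p | q), 0   [~->-rule on 2]
6. ~p, 0   [->-rule on 3 (branches; this branch)]
7. ~(p | q), 1   [~[]-rule on 4: fresh world 1, 0R1]
8. ~p, 1   [~|-rule on 7]
9. ~q, 1   [~|-rule on 7]
10. [](p | q), 2   [~[]-rule on 5: fresh world 2, 0R2]
11. p | q, 0   [[]-rule on 10 via 2R0]
12. p | q, 1   [[]-rule on 10 via 2R1]
13. p | q, 2   [[]-rule on 10 via 2R2]
14. q, 0   [|-rule on 11 (branches; this branch)]
15. q, 1   [|-rule on 12 (branches; this branch)]
Accessibility: 0R0, 0R1, 0R2, 1R0, 1R1, 1R2, 2R0, 2R1, 2R2
Branch closes: q and ~q both at 1.
Every branch closes (one shown): unsatisfiable in S5.
S4-tableau for the formula:
1. ~(~[](p | q) -> []~[](p | q)) & (~q -> ~p), 0
2. ~(~[](p | q) -> []~[](p | q)), 0   [&-rule on 1]
3. ~q -> ~p, 0   [&-rule on 1]
4. ~[](p | q), 0   [~->-rule on 2]
5. ~[]~[](p | q), 0   [~->-rule on 2]
6. ~p, 0   [->-rule on 3 (branches; this branch)]
7. ~(p | q), 1   [~[]-rule on 4: fresh world 1, 0R1]
8. ~p, 1   [~|-rule on 7]
9. ~q, 1   [~|-rule on 7]
10. [](p | q), 2   [~[]-rule on 5: fresh world 2, 0R2]
11. p | q, 2   [[]-rule on 10 via 2R2]
12. q, 2   [|-rule on 11 (branches; this branch)]
Accessibility: 0R0, 0R1, 0R2, 1R1, 2R2
Complete open branch: satisfiable in S4, hence also in K, T (this S4-model is also a K-model and a T-model).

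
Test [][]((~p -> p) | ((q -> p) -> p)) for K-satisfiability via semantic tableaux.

Satisfiable

1. [][]((~p -> p) | ((q -> p) -> p)), w0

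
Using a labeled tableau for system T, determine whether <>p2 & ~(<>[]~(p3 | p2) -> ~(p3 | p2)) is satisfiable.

Satisfiable

1. <>p2 & ~(<>[]~(p3 | p2) -> ~(p3 | p2)), w0
2. <>p2, w0   [&-rule on 1]
3. ~(<>[]~(p3 | p2) -> ~(p3 | p2)), w0   [&-rule on 1]
4. <>[]~(p3 | p2), w0   [~->-rule on 3]
5. p3 | p2, w0   [~->-rule on 3]
6. p2, w0   [|-rule on 5 (branches; this branch)]
7. p2, w1   [<>-rule on 2: fresh world w1, w0Rw1]
8. []~(p3 | p2), w2   [<>-rule on 4: fresh world w2, w0Rw2]
9. ~(p3 | p2), w2   [[]-rule on 8 via w2Rw2]
10. ~p3, w2   [~|-rule on 9]
11. ~p2, w2   [~|-rule on 9]
Accessibility: w0Rw0, w0Rw1, w0Rw2, w1Rw1, w2Rw2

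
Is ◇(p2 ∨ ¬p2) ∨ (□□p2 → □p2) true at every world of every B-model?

Tableau for the negation ¬(◇(p2 ∨ ¬p2) ∨ (□□p2 → □p2)):
1. ¬(◇(p2 ∨ ¬p2) ∨ (□□p2 → □p2)), u
2. ¬◇(p2 ∨ ¬p2), u
3. ¬(□□p2 → □p2), u
4. □□p2, u
5. ¬□p2, u
6. ¬(p2 ∨ ¬p2), u
7. ¬p2, u
8. p2, u
Accessibility: uRu
Branch closes: p2 and ¬p2 both at u.
Every branch of the negation's tableau closes; the branch above is one of them.

Valid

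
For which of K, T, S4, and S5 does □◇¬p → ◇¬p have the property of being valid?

T-tableau for the negation ¬(□◇¬p → ◇¬p):
1. ¬(□◇¬p → ◇¬p), u
2. □◇¬p, u
3. ¬◇¬p, u
4. ◇¬p, u
5. p, u
6. ¬p, v
7. ◇¬p, v
8. p, v
Accessibility: uRu, uRv, vRv
Branch closes: p and ¬p both at v.
Every branch closes (one shown): valid in T, hence also in S4, S5 (every theorem of T is a theorem of S4 and S5).
K-tableau for the negation ¬(□◇¬p → ◇¬p):
1. ¬(□◇¬p → ◇¬p), u
2. □◇¬p, u
3. ¬◇¬p, u
Complete open branch: countermodel on a K-frame, so not valid in K.

T, S4, S5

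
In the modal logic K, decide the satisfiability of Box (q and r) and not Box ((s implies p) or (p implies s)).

Unsatisfiable (every branch closes)

1. Box (q and r) and not Box ((s implies p) or (p implies s)), w0
2. Box (q and r), w0   [and-rule on 1]
3. not Box ((s implies p) or (p implies s)), w0   [and-rule on 1]
4. not ((s implies p) or (p implies s)), w1   [neg-Box-rule on 3: fresh world w1, w0Rw1]
5. not (s implies p), w1   [neg-or-rule on 4]
6. not (p implies s), w1   [neg-or-rule on 4]
7. s, w1   [neg-implies-rule on 5]
8. not p, w1   [neg-implies-rule on 5]
9. p, w1   [neg-implies-rule on 6]
10. not s, w1   [neg-implies-rule on 6]
Accessibility: w0Rw1
Branch closes: p and not p both at w1.
(One branch shown.) All branches close.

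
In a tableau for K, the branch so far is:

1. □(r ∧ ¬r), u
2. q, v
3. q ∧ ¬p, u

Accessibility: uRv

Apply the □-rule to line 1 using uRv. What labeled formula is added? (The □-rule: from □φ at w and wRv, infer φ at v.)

r ∧ ¬r, v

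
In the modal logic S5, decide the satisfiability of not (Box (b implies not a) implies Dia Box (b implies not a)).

Unsatisfiable (every branch closes)

1. not (Box (b implies not a) implies Dia Box (b implies not a)), w0
2. Box (b implies not a), w0   [neg-implies-rule on 1]
3. not Dia Box (b implies not a), w0   [neg-implies-rule on 1]
4. b implies not a, w0   [Box-rule on 2 via w0Rw0]
5. not Box (b implies not a), w0   [neg-Dia-rule on 3 via w0Rw0]
6. not a, w0   [implies-rule on 4 (branches; this branch)]
7. not (b implies not a), w1   [neg-Box-rule on 5: fresh world w1, w0Rw1]
8. b, w1   [neg-implies-rule on 7]
9. a, w1   [neg-implies-rule on 7]
10. b implies not a, w1   [Box-rule on 2 via w0Rw1]
11. not Box (b implies not a), w1   [neg-Dia-rule on 3 via w0Rw1]
12. not a, w1   [implies-rule on 10 (branches; this branch)]
Accessibility: w0Rw0, w0Rw1, w1Rw0, w1Rw1
Branch closes: a and not a both at w1.
(One branch shown.) All branches close.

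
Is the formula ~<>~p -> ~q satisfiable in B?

1. ~<>~p -> ~q, w0
2. ~q, w0   [->-rule on 1 (branches; this branch)]
Accessibility: w0Rw0

Satisfiable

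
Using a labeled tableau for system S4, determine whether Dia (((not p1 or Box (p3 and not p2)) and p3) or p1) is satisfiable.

1. Dia (((not p1 or Box (p3 and not p2)) and p3) or p1), u
2. ((not p1 or Box (p3 and not p2)) and p3) or p1, v   [Dia-rule on 1: fresh world v, uRv]
3. p1, v   [or-rule on 2 (branches; this branch)]
Accessibility: uRu, uRv, vRv

Satisfiable (open branch found)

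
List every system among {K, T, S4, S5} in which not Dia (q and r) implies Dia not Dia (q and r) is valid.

K-tableau for the negation not (not Dia (q and r) implies Dia not Dia (q and r)):
1. not (not Dia (q and r) implies Dia not Dia (q and r)), u
2. not Dia (q and r), u
3. not Dia not Dia (q and r), u
Complete open branch: countermodel on a K-frame, so not valid in K.
T-tableau for the negation not (not Dia (q and r) implies Dia not Dia (q and r)):
1. not (not Dia (q and r) implies Dia not Dia (q and r)), u
2. not Dia (q and r), u
3. not Dia not Dia (q and r), u
4. not (q and r), u
5. Dia (q and r), u
6. not r, u
7. q and r, v
8. q, v
9. r, v
10. not (q and r), v
11. Dia (q and r), v
12. not r, v
Accessibility: uRu, uRv, vRv
Branch closes: r and not r both at v.
Every branch closes (one shown): valid in T, hence also in S4, S5 (every theorem of T is a theorem of S4 and S5).

T, S4, S5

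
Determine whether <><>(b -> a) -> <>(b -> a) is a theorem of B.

No, not valid

Tableau for the negation ~(<><>(b -> a) -> <>(b -> a)):
1. ~(<><>(b -> a) -> <>(b -> a)), u
2. <><>(b -> a), u   [~->-rule on 1]
3. ~<>(b -> a), u   [~->-rule on 1]
4. ~(b -> a), u   [~<>-rule on 3 via uRu]
5. b, u   [~->-rule on 4]
6. ~a, u   [~->-rule on 4]
7. <>(b -> a), v   [<>-rule on 2: fresh world v, uRv]
8. ~(b -> a), v   [~<>-rule on 3 via uRv]
9. b, v   [~->-rule on 8]
10. ~a, v   [~->-rule on 8]
11. b -> a, w   [<>-rule on 7: fresh world w, vRw]
12. a, w   [->-rule on 11 (branches; this branch)]
Accessibility: uRu, uRv, vRu, vRv, vRw, wRv, wRw
The negation has an open branch (countermodel exists).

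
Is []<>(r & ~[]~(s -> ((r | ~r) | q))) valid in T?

No, not valid

Tableau for the negation ~[]<>(r & ~[]~(s -> ((r | ~r) | q))):
1. ~[]<>(r & ~[]~(s -> ((r | ~r) | q))), u
2. ~<>(r & ~[]~(s -> ((r | ~r) | q))), v
3. ~(r & ~[]~(s -> ((r | ~r) | q))), v
4. ~r, v
Accessibility: uRu, uRv, vRv
The negation has an open branch (countermodel exists).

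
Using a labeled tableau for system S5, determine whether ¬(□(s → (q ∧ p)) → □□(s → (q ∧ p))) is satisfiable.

Unsatisfiable (every branch closes)

1. ¬(□(s → (q ∧ p)) → □□(s → (q ∧ p))), u
2. □(s → (q ∧ p)), u
3. ¬□□(s → (q ∧ p)), u
4. s → (q ∧ p), u
5. q ∧ p, u
6. q, u
7. p, u
8. ¬□(s → (q ∧ p)), v
9. s → (q ∧ p), v
10. q ∧ p, v
11. q, v
12. p, v
13. ¬(s → (q ∧ p)), w
14. s, w
15. ¬(q ∧ p), w
16. s → (q ∧ p), w
17. ¬p, w
18. q ∧ p, w
19. q, w
20. p, w
Accessibility: uRu, uRv, uRw, vRu, vRv, vRw, wRu, wRv, wRw
Branch closes: p and ¬p both at w.
Every branch closes; the branch above is one of them.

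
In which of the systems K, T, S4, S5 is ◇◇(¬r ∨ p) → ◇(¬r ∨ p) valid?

S4-tableau for the negation ¬(◇◇(¬r ∨ p) → ◇(¬r ∨ p)):
1. ¬(◇◇(¬r ∨ p) → ◇(¬r ∨ p)), u
2. ◇◇(¬r ∨ p), u
3. ¬◇(¬r ∨ p), u
4. ¬(¬r ∨ p), u
5. r, u
6. ¬p, u
7. ◇(¬r ∨ p), v
8. ¬(¬r ∨ p), v
9. r, v
10. ¬p, v
11. ¬r ∨ p, w
12. ¬(¬r ∨ p), w
13. r, w
14. ¬p, w
15. p, w
Accessibility: uRu, uRv, uRw, vRv, vRw, wRw
Branch closes: p and ¬p both at w.
Every branch closes (one shown): valid in S4, hence also in S5 (every theorem of S4 is a theorem of S5).
T-tableau for the negation ¬(◇◇(¬r ∨ p) → ◇(¬r ∨ p)):
1. ¬(◇◇(¬r ∨ p) → ◇(¬r ∨ p)), u
2. ◇◇(¬r ∨ p), u
3. ¬◇(¬r ∨ p), u
4. ¬(¬r ∨ p), u
5. r, u
6. ¬p, u
7. ◇(¬r ∨ p), v
8. ¬(¬r ∨ p), v
9. r, v
10. ¬p, v
11. ¬r ∨ p, w
12. p, w
Accessibility: uRu, uRv, vRv, vRw, wRw
Complete open branch: countermodel on a T-frame, so not valid in T, nor in K (the same frame is also a K-frame).

S4, S5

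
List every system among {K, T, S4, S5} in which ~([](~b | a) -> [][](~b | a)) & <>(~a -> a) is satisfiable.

K, T

T-tableau for the formula:
1. ~([](~b | a) -> [][](~b | a)) & <>(~a -> a), u
2. ~([](~b | a) -> [][](~b | a)), u   [&-rule on 1]
3. <>(~a -> a), u   [&-rule on 1]
4. [](~b | a), u   [~->-rule on 2]
5. ~[][](~b | a), u   [~->-rule on 2]
6. ~b | a, u   [[]-rule on 4 via uRu]
7. a, u   [|-rule on 6 (branches; this branch)]
8. ~a -> a, v   [<>-rule on 3: fresh world v, uRv]
9. ~b | a, v   [[]-rule on 4 via uRv]
10. a, v   [->-rule on 8 (branches; this branch)]
11. ~[](~b | a), w   [~[]-rule on 5: fresh world w, uRw]
12. ~b | a, w   [[]-rule on 4 via uRw]
13. a, w   [|-rule on 12 (branches; this branch)]
14. ~(~b | a), x   [~[]-rule on 11: fresh world x, wRx]
15. b, x   [~|-rule on 14]
16. ~a, x   [~|-rule on 14]
Accessibility: uRu, uRv, uRw, vRv, wRw, wRx, xRx
Complete open branch: satisfiable in T, hence also in K (this T-model is also a K-model).
S4-tableau for the formula:
1. ~([](~b | a) -> [][](~b | a)) & <>(~a -> a), u
2. ~([](~b | a) -> [][](~b | a)), u   [&-rule on 1]
3. <>(~a -> a), u   [&-rule on 1]
4. [](~b | a), u   [~->-rule on 2]
5. ~[][](~b | a), u   [~->-rule on 2]
6. ~b | a, u   [[]-rule on 4 via uRu]
7. a, u   [|-rule on 6 (branches; this branch)]
8. ~a -> a, v   [<>-rule on 3: fresh world v, uRv]
9. ~b | a, v   [[]-rule on 4 via uRv]
10. a, v   [->-rule on 8 (branches; this branch)]
11. ~[](~b | a), w   [~[]-rule on 5: fresh world w, uRw]
12. ~b | a, w   [[]-rule on 4 via uRw]
13. a, w   [|-rule on 12 (branches; this branch)]
14. ~(~b | a), x   [~[]-rule on 11: fresh world x, wRx]
15. b, x   [~|-rule on 14]
16. ~a, x   [~|-rule on 14]
17. ~b | a, x   [[]-rule on 4 via uRx]
18. a, x   [|-rule on 17 (branches; this branch)]
Accessibility: uRu, uRv, uRw, uRx, vRv, wRw, wRx, xRx
Branch closes: a and ~a both at x.
Every branch closes (one shown): unsatisfiable in S4, hence also in S5 (every S5-frame is an S4-frame).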